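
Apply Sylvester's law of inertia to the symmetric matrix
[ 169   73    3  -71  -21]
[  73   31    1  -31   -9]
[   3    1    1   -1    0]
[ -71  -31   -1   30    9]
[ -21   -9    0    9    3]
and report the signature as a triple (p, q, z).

Answer: (4, 1, 0)

Derivation:
step 0: pivot 169 → sign +
step 1: pivot -90/169 → sign −
step 2: pivot 10/9 → sign +
step 3: pivot 1/5 → sign +
step 4: pivot 3/10 → sign +
signature = (4, 1, 0)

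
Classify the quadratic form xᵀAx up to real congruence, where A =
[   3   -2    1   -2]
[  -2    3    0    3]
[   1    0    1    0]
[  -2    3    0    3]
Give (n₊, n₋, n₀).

Answer: (3, 0, 1)

Derivation:
step 0: pivot 3 → sign +
step 1: pivot 5/3 → sign +
step 2: pivot 2/5 → sign +
step 3: row/col 3 already zero → sign 0
signature = (3, 0, 1)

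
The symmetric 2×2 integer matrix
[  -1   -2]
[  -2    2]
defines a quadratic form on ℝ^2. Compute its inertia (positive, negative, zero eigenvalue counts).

Answer: (1, 1, 0)

Derivation:
step 0: pivot -1 → sign −
step 1: pivot 6 → sign +
signature = (1, 1, 0)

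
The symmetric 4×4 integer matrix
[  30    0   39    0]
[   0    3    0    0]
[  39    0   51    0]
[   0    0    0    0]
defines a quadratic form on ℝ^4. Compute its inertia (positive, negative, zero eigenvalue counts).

step 0: pivot 30 → sign +
step 1: pivot 3 → sign +
step 2: pivot 3/10 → sign +
step 3: row/col 3 already zero → sign 0
signature = (3, 0, 1)

Answer: (3, 0, 1)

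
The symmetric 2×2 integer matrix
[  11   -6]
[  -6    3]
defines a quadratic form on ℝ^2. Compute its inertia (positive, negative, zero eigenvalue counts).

Answer: (1, 1, 0)

Derivation:
step 0: pivot 11 → sign +
step 1: pivot -3/11 → sign −
signature = (1, 1, 0)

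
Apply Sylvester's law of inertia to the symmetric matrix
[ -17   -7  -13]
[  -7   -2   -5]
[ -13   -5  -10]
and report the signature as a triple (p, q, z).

Answer: (1, 2, 0)

Derivation:
step 0: pivot -17 → sign −
step 1: pivot 15/17 → sign +
step 2: pivot -1/5 → sign −
signature = (1, 2, 0)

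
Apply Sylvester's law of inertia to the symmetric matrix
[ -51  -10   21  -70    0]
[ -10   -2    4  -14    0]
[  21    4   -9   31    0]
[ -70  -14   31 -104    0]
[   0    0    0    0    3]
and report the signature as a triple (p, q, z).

Answer: (2, 3, 0)

Derivation:
step 0: pivot -51 → sign −
step 1: pivot -2/51 → sign −
step 2: pivot -6 → sign −
step 3: pivot 3/2 → sign +
step 4: pivot 3 → sign +
signature = (2, 3, 0)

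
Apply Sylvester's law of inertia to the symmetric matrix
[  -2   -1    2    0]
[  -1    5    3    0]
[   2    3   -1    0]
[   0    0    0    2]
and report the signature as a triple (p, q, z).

Answer: (3, 1, 0)

Derivation:
step 0: pivot -2 → sign −
step 1: pivot 11/2 → sign +
step 2: pivot 3/11 → sign +
step 3: pivot 2 → sign +
signature = (3, 1, 0)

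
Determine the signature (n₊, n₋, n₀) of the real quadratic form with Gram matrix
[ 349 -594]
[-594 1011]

step 0: pivot 349 → sign +
step 1: pivot 3/349 → sign +
signature = (2, 0, 0)

Answer: (2, 0, 0)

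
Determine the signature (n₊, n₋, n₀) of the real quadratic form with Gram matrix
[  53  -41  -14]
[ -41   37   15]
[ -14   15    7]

Answer: (3, 0, 0)

Derivation:
step 0: pivot 53 → sign +
step 1: pivot 280/53 → sign +
step 2: pivot 3/280 → sign +
signature = (3, 0, 0)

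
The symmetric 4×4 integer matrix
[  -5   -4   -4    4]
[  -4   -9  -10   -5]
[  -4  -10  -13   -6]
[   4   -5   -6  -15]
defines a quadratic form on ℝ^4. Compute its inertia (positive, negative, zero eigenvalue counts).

Answer: (0, 4, 0)

Derivation:
step 0: pivot -5 → sign −
step 1: pivot -29/5 → sign −
step 2: pivot -53/29 → sign −
step 3: pivot -6/53 → sign −
signature = (0, 4, 0)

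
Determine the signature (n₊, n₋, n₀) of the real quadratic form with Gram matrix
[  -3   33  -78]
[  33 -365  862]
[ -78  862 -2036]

step 0: pivot -3 → sign −
step 1: pivot -2 → sign −
step 2: row/col 2 already zero → sign 0
signature = (0, 2, 1)

Answer: (0, 2, 1)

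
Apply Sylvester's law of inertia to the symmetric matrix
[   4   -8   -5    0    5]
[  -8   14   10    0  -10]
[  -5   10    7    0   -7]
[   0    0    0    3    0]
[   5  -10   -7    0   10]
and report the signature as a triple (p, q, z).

step 0: pivot 4 → sign +
step 1: pivot -2 → sign −
step 2: pivot 3/4 → sign +
step 3: pivot 3 → sign +
step 4: pivot 3 → sign +
signature = (4, 1, 0)

Answer: (4, 1, 0)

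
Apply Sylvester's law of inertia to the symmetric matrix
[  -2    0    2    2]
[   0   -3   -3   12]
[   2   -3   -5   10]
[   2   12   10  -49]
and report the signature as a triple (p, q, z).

Answer: (1, 2, 1)

Derivation:
step 0: pivot -2 → sign −
step 1: pivot -3 → sign −
step 2: pivot 1 → sign +
step 3: row/col 3 already zero → sign 0
signature = (1, 2, 1)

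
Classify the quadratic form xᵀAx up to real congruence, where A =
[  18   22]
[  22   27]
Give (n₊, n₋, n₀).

step 0: pivot 18 → sign +
step 1: pivot 1/9 → sign +
signature = (2, 0, 0)

Answer: (2, 0, 0)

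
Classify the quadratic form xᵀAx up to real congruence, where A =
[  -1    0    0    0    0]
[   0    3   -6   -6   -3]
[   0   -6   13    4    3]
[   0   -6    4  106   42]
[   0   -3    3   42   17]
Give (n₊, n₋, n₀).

step 0: pivot -1 → sign −
step 1: pivot 3 → sign +
step 2: pivot 1 → sign +
step 3: pivot 30 → sign +
step 4: pivot 1/5 → sign +
signature = (4, 1, 0)

Answer: (4, 1, 0)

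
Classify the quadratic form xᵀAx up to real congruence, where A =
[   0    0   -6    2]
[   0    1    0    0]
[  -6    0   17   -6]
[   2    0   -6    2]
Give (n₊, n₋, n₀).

step 0: pivot 1 → sign +
step 1: pivot 17 → sign +
step 2: pivot -36/17 → sign −
step 3: pivot -1/9 → sign −
signature = (2, 2, 0)

Answer: (2, 2, 0)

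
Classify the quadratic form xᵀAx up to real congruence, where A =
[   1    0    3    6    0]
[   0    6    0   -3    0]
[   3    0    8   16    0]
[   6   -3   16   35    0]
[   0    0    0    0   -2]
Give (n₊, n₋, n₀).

Answer: (3, 2, 0)

Derivation:
step 0: pivot 1 → sign +
step 1: pivot 6 → sign +
step 2: pivot -1 → sign −
step 3: pivot 3/2 → sign +
step 4: pivot -2 → sign −
signature = (3, 2, 0)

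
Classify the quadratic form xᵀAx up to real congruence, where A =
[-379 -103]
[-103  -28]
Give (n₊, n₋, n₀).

step 0: pivot -379 → sign −
step 1: pivot -3/379 → sign −
signature = (0, 2, 0)

Answer: (0, 2, 0)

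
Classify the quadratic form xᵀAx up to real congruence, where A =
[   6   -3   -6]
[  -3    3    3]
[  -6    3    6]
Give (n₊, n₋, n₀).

step 0: pivot 6 → sign +
step 1: pivot 3/2 → sign +
step 2: row/col 2 already zero → sign 0
signature = (2, 0, 1)

Answer: (2, 0, 1)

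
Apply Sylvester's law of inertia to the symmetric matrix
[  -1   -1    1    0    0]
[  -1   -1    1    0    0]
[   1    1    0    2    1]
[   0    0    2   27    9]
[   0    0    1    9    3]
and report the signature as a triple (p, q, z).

step 0: pivot -1 → sign −
step 1: pivot 1 → sign +
step 2: pivot 23 → sign +
step 3: pivot -3/23 → sign −
step 4: row/col 4 already zero → sign 0
signature = (2, 2, 1)

Answer: (2, 2, 1)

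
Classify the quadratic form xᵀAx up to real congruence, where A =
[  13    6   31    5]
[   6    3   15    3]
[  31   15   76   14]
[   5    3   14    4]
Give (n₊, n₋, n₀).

Answer: (2, 0, 2)

Derivation:
step 0: pivot 13 → sign +
step 1: pivot 3/13 → sign +
step 2: row/col 2 already zero → sign 0
step 3: row/col 3 already zero → sign 0
signature = (2, 0, 2)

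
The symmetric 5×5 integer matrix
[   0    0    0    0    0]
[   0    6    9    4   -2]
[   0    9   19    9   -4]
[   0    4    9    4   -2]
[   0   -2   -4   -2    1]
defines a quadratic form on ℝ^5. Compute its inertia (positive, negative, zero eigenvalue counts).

step 0: pivot 6 → sign +
step 1: pivot 11/2 → sign +
step 2: pivot -10/33 → sign −
step 3: pivot 1/5 → sign +
step 4: row/col 4 already zero → sign 0
signature = (3, 1, 1)

Answer: (3, 1, 1)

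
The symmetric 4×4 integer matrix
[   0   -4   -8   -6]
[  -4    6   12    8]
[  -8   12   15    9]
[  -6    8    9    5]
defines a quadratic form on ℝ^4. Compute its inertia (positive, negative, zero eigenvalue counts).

step 0: pivot 6 → sign +
step 1: pivot -8/3 → sign −
step 2: pivot -9 → sign −
step 3: pivot -1/18 → sign −
signature = (1, 3, 0)

Answer: (1, 3, 0)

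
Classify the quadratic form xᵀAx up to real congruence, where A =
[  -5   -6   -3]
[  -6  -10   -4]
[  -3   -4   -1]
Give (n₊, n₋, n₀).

step 0: pivot -5 → sign −
step 1: pivot -14/5 → sign −
step 2: pivot 6/7 → sign +
signature = (1, 2, 0)

Answer: (1, 2, 0)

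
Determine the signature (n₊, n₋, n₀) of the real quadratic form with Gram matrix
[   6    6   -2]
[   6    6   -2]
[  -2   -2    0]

Answer: (1, 1, 1)

Derivation:
step 0: pivot 6 → sign +
step 1: pivot -2/3 → sign −
step 2: row/col 2 already zero → sign 0
signature = (1, 1, 1)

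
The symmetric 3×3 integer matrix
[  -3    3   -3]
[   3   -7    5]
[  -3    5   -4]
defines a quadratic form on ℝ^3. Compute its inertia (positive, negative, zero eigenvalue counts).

Answer: (0, 2, 1)

Derivation:
step 0: pivot -3 → sign −
step 1: pivot -4 → sign −
step 2: row/col 2 already zero → sign 0
signature = (0, 2, 1)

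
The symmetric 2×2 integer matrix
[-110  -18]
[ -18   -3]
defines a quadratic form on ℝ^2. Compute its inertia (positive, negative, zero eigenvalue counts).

step 0: pivot -110 → sign −
step 1: pivot -3/55 → sign −
signature = (0, 2, 0)

Answer: (0, 2, 0)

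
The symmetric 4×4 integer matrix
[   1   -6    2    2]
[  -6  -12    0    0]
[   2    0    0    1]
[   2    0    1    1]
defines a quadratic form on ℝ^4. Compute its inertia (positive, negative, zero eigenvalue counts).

Answer: (1, 2, 1)

Derivation:
step 0: pivot 1 → sign +
step 1: pivot -48 → sign −
step 2: pivot -1 → sign −
step 3: row/col 3 already zero → sign 0
signature = (1, 2, 1)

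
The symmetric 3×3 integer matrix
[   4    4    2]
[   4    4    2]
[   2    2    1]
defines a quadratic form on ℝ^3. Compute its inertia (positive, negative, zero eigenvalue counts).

Answer: (1, 0, 2)

Derivation:
step 0: pivot 4 → sign +
step 1: row/col 1 already zero → sign 0
step 2: row/col 2 already zero → sign 0
signature = (1, 0, 2)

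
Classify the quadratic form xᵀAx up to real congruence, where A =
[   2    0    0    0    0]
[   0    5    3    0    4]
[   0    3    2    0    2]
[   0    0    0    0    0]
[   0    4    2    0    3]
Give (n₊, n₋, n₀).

step 0: pivot 2 → sign +
step 1: pivot 5 → sign +
step 2: pivot 1/5 → sign +
step 3: pivot -1 → sign −
step 4: row/col 4 already zero → sign 0
signature = (3, 1, 1)

Answer: (3, 1, 1)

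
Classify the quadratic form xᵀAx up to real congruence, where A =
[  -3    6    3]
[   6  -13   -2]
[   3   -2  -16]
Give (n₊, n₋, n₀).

Answer: (1, 2, 0)

Derivation:
step 0: pivot -3 → sign −
step 1: pivot -1 → sign −
step 2: pivot 3 → sign +
signature = (1, 2, 0)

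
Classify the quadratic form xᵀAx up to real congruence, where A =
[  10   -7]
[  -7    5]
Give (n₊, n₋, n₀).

step 0: pivot 10 → sign +
step 1: pivot 1/10 → sign +
signature = (2, 0, 0)

Answer: (2, 0, 0)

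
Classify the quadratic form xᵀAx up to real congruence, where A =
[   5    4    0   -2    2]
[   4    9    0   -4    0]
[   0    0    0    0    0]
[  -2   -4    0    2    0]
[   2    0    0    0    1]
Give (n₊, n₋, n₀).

Answer: (3, 1, 1)

Derivation:
step 0: pivot 5 → sign +
step 1: pivot 29/5 → sign +
step 2: pivot 6/29 → sign +
step 3: pivot -1/3 → sign −
step 4: row/col 4 already zero → sign 0
signature = (3, 1, 1)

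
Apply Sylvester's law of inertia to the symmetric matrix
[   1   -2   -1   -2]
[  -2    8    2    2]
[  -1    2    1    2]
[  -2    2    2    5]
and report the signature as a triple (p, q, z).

step 0: pivot 1 → sign +
step 1: pivot 4 → sign +
step 2: row/col 2 already zero → sign 0
step 3: row/col 3 already zero → sign 0
signature = (2, 0, 2)

Answer: (2, 0, 2)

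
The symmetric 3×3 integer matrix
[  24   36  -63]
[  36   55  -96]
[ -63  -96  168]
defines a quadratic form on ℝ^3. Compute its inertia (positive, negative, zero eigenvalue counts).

step 0: pivot 24 → sign +
step 1: pivot 1 → sign +
step 2: pivot 3/8 → sign +
signature = (3, 0, 0)

Answer: (3, 0, 0)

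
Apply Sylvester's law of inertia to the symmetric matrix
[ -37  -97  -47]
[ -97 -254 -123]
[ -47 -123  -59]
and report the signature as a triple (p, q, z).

Answer: (2, 1, 0)

Derivation:
step 0: pivot -37 → sign −
step 1: pivot 11/37 → sign +
step 2: pivot 6/11 → sign +
signature = (2, 1, 0)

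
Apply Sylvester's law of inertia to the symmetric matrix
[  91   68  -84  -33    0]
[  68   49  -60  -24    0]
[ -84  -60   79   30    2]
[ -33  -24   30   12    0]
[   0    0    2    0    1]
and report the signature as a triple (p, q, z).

step 0: pivot 91 → sign +
step 1: pivot -165/91 → sign −
step 2: pivot 313/55 → sign +
step 3: pivot 69/313 → sign +
step 4: pivot 3/23 → sign +
signature = (4, 1, 0)

Answer: (4, 1, 0)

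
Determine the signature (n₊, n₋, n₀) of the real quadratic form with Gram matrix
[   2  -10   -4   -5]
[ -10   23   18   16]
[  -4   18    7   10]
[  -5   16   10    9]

step 0: pivot 2 → sign +
step 1: pivot -27 → sign −
step 2: pivot -23/27 → sign −
step 3: pivot 1/46 → sign +
signature = (2, 2, 0)

Answer: (2, 2, 0)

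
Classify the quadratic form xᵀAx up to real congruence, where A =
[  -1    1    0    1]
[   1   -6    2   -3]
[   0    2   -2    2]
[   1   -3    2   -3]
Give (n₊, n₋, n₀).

Answer: (0, 3, 1)

Derivation:
step 0: pivot -1 → sign −
step 1: pivot -5 → sign −
step 2: pivot -6/5 → sign −
step 3: row/col 3 already zero → sign 0
signature = (0, 3, 1)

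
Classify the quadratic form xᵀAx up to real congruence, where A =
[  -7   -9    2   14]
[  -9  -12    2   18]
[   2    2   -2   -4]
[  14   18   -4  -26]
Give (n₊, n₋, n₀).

Answer: (1, 3, 0)

Derivation:
step 0: pivot -7 → sign −
step 1: pivot -3/7 → sign −
step 2: pivot -2/3 → sign −
step 3: pivot 2 → sign +
signature = (1, 3, 0)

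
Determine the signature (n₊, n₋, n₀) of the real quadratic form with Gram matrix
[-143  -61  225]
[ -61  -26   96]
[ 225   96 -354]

step 0: pivot -143 → sign −
step 1: pivot 3/143 → sign +
step 2: row/col 2 already zero → sign 0
signature = (1, 1, 1)

Answer: (1, 1, 1)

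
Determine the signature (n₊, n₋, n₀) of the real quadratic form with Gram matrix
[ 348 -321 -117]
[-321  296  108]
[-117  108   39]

step 0: pivot 348 → sign +
step 1: pivot -11/116 → sign −
step 2: pivot -3/11 → sign −
signature = (1, 2, 0)

Answer: (1, 2, 0)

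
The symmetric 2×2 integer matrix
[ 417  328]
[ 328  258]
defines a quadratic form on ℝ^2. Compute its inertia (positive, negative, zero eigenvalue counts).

Answer: (2, 0, 0)

Derivation:
step 0: pivot 417 → sign +
step 1: pivot 2/417 → sign +
signature = (2, 0, 0)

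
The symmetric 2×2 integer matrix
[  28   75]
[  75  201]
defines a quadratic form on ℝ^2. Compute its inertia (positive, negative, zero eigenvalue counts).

Answer: (2, 0, 0)

Derivation:
step 0: pivot 28 → sign +
step 1: pivot 3/28 → sign +
signature = (2, 0, 0)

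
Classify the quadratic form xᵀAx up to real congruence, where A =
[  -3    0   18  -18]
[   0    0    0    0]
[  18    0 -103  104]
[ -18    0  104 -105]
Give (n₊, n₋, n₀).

step 0: pivot -3 → sign −
step 1: pivot 5 → sign +
step 2: pivot -1/5 → sign −
step 3: row/col 3 already zero → sign 0
signature = (1, 2, 1)

Answer: (1, 2, 1)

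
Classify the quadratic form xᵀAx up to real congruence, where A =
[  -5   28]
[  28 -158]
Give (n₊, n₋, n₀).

Answer: (0, 2, 0)

Derivation:
step 0: pivot -5 → sign −
step 1: pivot -6/5 → sign −
signature = (0, 2, 0)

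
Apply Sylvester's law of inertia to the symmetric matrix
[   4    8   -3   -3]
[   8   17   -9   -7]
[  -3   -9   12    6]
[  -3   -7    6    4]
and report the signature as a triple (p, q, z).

Answer: (3, 0, 1)

Derivation:
step 0: pivot 4 → sign +
step 1: pivot 1 → sign +
step 2: pivot 3/4 → sign +
step 3: row/col 3 already zero → sign 0
signature = (3, 0, 1)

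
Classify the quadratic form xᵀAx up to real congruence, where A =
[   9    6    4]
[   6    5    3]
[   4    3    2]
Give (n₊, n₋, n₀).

Answer: (3, 0, 0)

Derivation:
step 0: pivot 9 → sign +
step 1: pivot 1 → sign +
step 2: pivot 1/9 → sign +
signature = (3, 0, 0)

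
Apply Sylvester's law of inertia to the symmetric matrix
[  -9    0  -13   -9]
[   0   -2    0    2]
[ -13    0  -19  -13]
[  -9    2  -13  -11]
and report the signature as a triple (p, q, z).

Answer: (0, 3, 1)

Derivation:
step 0: pivot -9 → sign −
step 1: pivot -2 → sign −
step 2: pivot -2/9 → sign −
step 3: row/col 3 already zero → sign 0
signature = (0, 3, 1)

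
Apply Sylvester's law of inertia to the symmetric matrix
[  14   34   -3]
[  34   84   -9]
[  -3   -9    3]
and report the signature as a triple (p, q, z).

Answer: (3, 0, 0)

Derivation:
step 0: pivot 14 → sign +
step 1: pivot 10/7 → sign +
step 2: pivot 3/10 → sign +
signature = (3, 0, 0)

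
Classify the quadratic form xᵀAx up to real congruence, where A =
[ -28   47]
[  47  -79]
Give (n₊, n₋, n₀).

Answer: (0, 2, 0)

Derivation:
step 0: pivot -28 → sign −
step 1: pivot -3/28 → sign −
signature = (0, 2, 0)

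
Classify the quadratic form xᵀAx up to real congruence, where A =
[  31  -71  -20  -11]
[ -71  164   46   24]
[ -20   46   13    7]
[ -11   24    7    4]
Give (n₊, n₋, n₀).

step 0: pivot 31 → sign +
step 1: pivot 43/31 → sign +
step 2: pivot 3/43 → sign +
step 3: pivot -1 → sign −
signature = (3, 1, 0)

Answer: (3, 1, 0)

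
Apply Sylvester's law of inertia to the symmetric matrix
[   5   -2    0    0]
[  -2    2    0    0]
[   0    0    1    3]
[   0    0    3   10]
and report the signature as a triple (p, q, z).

step 0: pivot 5 → sign +
step 1: pivot 6/5 → sign +
step 2: pivot 1 → sign +
step 3: pivot 1 → sign +
signature = (4, 0, 0)

Answer: (4, 0, 0)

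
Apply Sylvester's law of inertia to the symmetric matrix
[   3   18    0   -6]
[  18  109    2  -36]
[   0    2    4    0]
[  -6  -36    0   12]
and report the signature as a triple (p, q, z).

Answer: (2, 0, 2)

Derivation:
step 0: pivot 3 → sign +
step 1: pivot 1 → sign +
step 2: row/col 2 already zero → sign 0
step 3: row/col 3 already zero → sign 0
signature = (2, 0, 2)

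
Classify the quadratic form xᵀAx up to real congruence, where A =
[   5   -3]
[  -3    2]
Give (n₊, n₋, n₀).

step 0: pivot 5 → sign +
step 1: pivot 1/5 → sign +
signature = (2, 0, 0)

Answer: (2, 0, 0)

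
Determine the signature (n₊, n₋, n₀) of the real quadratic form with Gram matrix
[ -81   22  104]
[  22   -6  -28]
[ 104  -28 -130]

step 0: pivot -81 → sign −
step 1: pivot -2/81 → sign −
step 2: pivot 6 → sign +
signature = (1, 2, 0)

Answer: (1, 2, 0)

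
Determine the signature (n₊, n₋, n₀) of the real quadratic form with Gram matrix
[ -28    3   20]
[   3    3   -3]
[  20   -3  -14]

Answer: (2, 1, 0)

Derivation:
step 0: pivot -28 → sign −
step 1: pivot 93/28 → sign +
step 2: pivot 2/31 → sign +
signature = (2, 1, 0)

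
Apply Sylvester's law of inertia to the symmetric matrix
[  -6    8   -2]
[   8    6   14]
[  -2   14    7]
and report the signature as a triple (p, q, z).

Answer: (1, 2, 0)

Derivation:
step 0: pivot -6 → sign −
step 1: pivot 50/3 → sign +
step 2: pivot -1/25 → sign −
signature = (1, 2, 0)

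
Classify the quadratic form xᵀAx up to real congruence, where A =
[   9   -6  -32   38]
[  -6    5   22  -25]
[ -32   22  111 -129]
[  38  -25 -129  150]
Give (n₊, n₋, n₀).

step 0: pivot 9 → sign +
step 1: pivot 1 → sign +
step 2: pivot -29/9 → sign −
step 3: pivot 6/29 → sign +
signature = (3, 1, 0)

Answer: (3, 1, 0)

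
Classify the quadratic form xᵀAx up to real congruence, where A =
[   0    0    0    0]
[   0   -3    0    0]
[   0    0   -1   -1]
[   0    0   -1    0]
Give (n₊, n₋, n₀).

step 0: pivot -3 → sign −
step 1: pivot -1 → sign −
step 2: pivot 1 → sign +
step 3: row/col 3 already zero → sign 0
signature = (1, 2, 1)

Answer: (1, 2, 1)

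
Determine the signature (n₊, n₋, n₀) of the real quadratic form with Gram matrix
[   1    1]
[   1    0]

step 0: pivot 1 → sign +
step 1: pivot -1 → sign −
signature = (1, 1, 0)

Answer: (1, 1, 0)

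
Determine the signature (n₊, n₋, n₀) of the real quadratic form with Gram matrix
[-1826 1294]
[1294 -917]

step 0: pivot -1826 → sign −
step 1: pivot -3/913 → sign −
signature = (0, 2, 0)

Answer: (0, 2, 0)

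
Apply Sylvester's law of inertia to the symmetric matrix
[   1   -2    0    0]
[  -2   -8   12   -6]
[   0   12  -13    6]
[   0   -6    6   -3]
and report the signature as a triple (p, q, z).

Answer: (1, 2, 1)

Derivation:
step 0: pivot 1 → sign +
step 1: pivot -12 → sign −
step 2: pivot -1 → sign −
step 3: row/col 3 already zero → sign 0
signature = (1, 2, 1)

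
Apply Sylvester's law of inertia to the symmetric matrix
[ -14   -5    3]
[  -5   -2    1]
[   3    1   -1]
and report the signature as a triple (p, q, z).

Answer: (0, 3, 0)

Derivation:
step 0: pivot -14 → sign −
step 1: pivot -3/14 → sign −
step 2: pivot -1/3 → sign −
signature = (0, 3, 0)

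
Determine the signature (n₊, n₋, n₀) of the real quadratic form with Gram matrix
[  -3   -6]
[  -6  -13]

Answer: (0, 2, 0)

Derivation:
step 0: pivot -3 → sign −
step 1: pivot -1 → sign −
signature = (0, 2, 0)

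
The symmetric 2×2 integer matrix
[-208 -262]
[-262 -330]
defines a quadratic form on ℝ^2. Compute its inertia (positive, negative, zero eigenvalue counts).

Answer: (1, 1, 0)

Derivation:
step 0: pivot -208 → sign −
step 1: pivot 1/52 → sign +
signature = (1, 1, 0)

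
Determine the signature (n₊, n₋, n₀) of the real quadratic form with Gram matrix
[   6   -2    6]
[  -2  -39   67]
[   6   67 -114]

step 0: pivot 6 → sign +
step 1: pivot -119/3 → sign −
step 2: pivot 3/119 → sign +
signature = (2, 1, 0)

Answer: (2, 1, 0)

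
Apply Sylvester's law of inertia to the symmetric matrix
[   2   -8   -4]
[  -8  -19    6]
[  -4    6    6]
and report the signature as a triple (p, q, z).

step 0: pivot 2 → sign +
step 1: pivot -51 → sign −
step 2: pivot -2/51 → sign −
signature = (1, 2, 0)

Answer: (1, 2, 0)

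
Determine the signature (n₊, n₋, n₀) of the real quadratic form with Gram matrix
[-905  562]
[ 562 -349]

step 0: pivot -905 → sign −
step 1: pivot -1/905 → sign −
signature = (0, 2, 0)

Answer: (0, 2, 0)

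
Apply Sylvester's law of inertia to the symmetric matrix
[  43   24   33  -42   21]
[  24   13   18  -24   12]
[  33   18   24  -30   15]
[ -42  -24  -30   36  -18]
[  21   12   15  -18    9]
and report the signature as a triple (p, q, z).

step 0: pivot 43 → sign +
step 1: pivot -17/43 → sign −
step 2: pivot -15/17 → sign −
step 3: pivot 24/5 → sign +
step 4: row/col 4 already zero → sign 0
signature = (2, 2, 1)

Answer: (2, 2, 1)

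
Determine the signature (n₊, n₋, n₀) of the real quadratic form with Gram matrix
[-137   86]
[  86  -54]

Answer: (0, 2, 0)

Derivation:
step 0: pivot -137 → sign −
step 1: pivot -2/137 → sign −
signature = (0, 2, 0)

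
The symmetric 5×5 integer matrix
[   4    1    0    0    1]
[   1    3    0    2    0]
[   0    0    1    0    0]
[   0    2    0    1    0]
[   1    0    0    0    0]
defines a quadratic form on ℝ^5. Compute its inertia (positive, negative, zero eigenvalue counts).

step 0: pivot 4 → sign +
step 1: pivot 11/4 → sign +
step 2: pivot 1 → sign +
step 3: pivot -5/11 → sign −
step 4: pivot -1/5 → sign −
signature = (3, 2, 0)

Answer: (3, 2, 0)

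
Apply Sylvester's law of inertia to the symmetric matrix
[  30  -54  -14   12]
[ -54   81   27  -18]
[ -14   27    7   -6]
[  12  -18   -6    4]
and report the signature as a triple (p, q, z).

step 0: pivot 30 → sign +
step 1: pivot -81/5 → sign −
step 2: pivot 2/3 → sign +
step 3: row/col 3 already zero → sign 0
signature = (2, 1, 1)

Answer: (2, 1, 1)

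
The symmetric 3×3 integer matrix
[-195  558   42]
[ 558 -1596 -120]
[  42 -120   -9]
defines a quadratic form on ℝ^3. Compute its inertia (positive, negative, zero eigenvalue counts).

step 0: pivot -195 → sign −
step 1: pivot 48/65 → sign +
step 2: row/col 2 already zero → sign 0
signature = (1, 1, 1)

Answer: (1, 1, 1)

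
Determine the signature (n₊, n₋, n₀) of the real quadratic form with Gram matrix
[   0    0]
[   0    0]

step 0: row/col 0 already zero → sign 0
step 1: row/col 1 already zero → sign 0
signature = (0, 0, 2)

Answer: (0, 0, 2)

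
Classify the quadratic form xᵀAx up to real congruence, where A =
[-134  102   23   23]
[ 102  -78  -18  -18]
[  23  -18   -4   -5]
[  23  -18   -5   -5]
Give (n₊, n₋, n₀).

Answer: (1, 3, 0)

Derivation:
step 0: pivot -134 → sign −
step 1: pivot -24/67 → sign −
step 2: pivot 5/8 → sign +
step 3: pivot -3/5 → sign −
signature = (1, 3, 0)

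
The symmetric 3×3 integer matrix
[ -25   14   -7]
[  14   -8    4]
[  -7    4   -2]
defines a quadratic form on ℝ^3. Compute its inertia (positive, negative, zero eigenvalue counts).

Answer: (0, 2, 1)

Derivation:
step 0: pivot -25 → sign −
step 1: pivot -4/25 → sign −
step 2: row/col 2 already zero → sign 0
signature = (0, 2, 1)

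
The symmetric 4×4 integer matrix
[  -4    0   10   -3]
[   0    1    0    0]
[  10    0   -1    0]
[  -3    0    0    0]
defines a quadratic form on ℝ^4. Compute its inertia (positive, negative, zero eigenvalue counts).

Answer: (2, 2, 0)

Derivation:
step 0: pivot -4 → sign −
step 1: pivot 1 → sign +
step 2: pivot 24 → sign +
step 3: pivot -3/32 → sign −
signature = (2, 2, 0)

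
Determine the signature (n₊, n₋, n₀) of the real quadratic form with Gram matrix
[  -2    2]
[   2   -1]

step 0: pivot -2 → sign −
step 1: pivot 1 → sign +
signature = (1, 1, 0)

Answer: (1, 1, 0)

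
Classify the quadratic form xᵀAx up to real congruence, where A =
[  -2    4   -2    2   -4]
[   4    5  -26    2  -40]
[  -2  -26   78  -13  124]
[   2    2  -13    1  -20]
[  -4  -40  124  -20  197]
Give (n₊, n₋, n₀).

step 0: pivot -2 → sign −
step 1: pivot 13 → sign +
step 2: pivot 140/13 → sign +
step 3: pivot 3/28 → sign +
step 4: pivot 1/5 → sign +
signature = (4, 1, 0)

Answer: (4, 1, 0)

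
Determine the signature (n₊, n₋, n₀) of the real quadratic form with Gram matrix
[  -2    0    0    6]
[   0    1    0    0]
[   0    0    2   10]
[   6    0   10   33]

Answer: (3, 1, 0)

Derivation:
step 0: pivot -2 → sign −
step 1: pivot 1 → sign +
step 2: pivot 2 → sign +
step 3: pivot 1 → sign +
signature = (3, 1, 0)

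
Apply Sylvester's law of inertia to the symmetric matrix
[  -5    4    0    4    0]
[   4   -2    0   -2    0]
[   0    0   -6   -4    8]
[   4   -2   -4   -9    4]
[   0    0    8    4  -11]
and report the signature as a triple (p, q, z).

Answer: (2, 3, 0)

Derivation:
step 0: pivot -5 → sign −
step 1: pivot 6/5 → sign +
step 2: pivot -6 → sign −
step 3: pivot -13/3 → sign −
step 4: pivot 1/13 → sign +
signature = (2, 3, 0)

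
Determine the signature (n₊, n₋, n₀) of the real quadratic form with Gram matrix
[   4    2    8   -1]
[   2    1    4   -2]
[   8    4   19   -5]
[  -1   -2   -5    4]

step 0: pivot 4 → sign +
step 1: pivot 3 → sign +
step 2: pivot 3/4 → sign +
step 3: pivot -3 → sign −
signature = (3, 1, 0)

Answer: (3, 1, 0)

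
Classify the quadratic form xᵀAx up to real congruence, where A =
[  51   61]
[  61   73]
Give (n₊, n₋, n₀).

Answer: (2, 0, 0)

Derivation:
step 0: pivot 51 → sign +
step 1: pivot 2/51 → sign +
signature = (2, 0, 0)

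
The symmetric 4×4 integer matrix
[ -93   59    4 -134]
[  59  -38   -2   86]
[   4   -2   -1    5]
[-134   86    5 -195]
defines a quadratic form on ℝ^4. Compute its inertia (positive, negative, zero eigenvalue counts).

step 0: pivot -93 → sign −
step 1: pivot -53/93 → sign −
step 2: pivot -17/53 → sign −
step 3: pivot -2/17 → sign −
signature = (0, 4, 0)

Answer: (0, 4, 0)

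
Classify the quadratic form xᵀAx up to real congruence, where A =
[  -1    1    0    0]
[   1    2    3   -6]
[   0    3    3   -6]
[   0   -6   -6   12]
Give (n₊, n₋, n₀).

step 0: pivot -1 → sign −
step 1: pivot 3 → sign +
step 2: row/col 2 already zero → sign 0
step 3: row/col 3 already zero → sign 0
signature = (1, 1, 2)

Answer: (1, 1, 2)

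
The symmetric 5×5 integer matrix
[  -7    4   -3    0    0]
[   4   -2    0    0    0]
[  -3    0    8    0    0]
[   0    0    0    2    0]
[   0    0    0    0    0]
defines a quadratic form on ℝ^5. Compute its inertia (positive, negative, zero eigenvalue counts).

step 0: pivot -7 → sign −
step 1: pivot 2/7 → sign +
step 2: pivot -1 → sign −
step 3: pivot 2 → sign +
step 4: row/col 4 already zero → sign 0
signature = (2, 2, 1)

Answer: (2, 2, 1)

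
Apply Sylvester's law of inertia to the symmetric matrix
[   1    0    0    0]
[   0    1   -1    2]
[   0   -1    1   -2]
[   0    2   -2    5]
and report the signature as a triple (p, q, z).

Answer: (3, 0, 1)

Derivation:
step 0: pivot 1 → sign +
step 1: pivot 1 → sign +
step 2: pivot 1 → sign +
step 3: row/col 3 already zero → sign 0
signature = (3, 0, 1)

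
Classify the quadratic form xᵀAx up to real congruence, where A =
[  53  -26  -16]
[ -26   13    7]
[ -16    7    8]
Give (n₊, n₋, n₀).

step 0: pivot 53 → sign +
step 1: pivot 13/53 → sign +
step 2: pivot 3/13 → sign +
signature = (3, 0, 0)

Answer: (3, 0, 0)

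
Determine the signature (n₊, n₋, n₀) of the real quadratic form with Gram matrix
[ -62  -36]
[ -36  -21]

step 0: pivot -62 → sign −
step 1: pivot -3/31 → sign −
signature = (0, 2, 0)

Answer: (0, 2, 0)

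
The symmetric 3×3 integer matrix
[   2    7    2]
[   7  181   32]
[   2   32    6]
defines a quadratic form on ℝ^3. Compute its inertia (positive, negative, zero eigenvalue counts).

Answer: (3, 0, 0)

Derivation:
step 0: pivot 2 → sign +
step 1: pivot 313/2 → sign +
step 2: pivot 2/313 → sign +
signature = (3, 0, 0)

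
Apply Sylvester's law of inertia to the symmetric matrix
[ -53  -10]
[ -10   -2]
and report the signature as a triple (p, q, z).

step 0: pivot -53 → sign −
step 1: pivot -6/53 → sign −
signature = (0, 2, 0)

Answer: (0, 2, 0)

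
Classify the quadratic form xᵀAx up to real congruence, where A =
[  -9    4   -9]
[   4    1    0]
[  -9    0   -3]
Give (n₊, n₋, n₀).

Answer: (2, 1, 0)

Derivation:
step 0: pivot -9 → sign −
step 1: pivot 25/9 → sign +
step 2: pivot 6/25 → sign +
signature = (2, 1, 0)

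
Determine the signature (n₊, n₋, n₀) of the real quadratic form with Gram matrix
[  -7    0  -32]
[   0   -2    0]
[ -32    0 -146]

Answer: (1, 2, 0)

Derivation:
step 0: pivot -7 → sign −
step 1: pivot -2 → sign −
step 2: pivot 2/7 → sign +
signature = (1, 2, 0)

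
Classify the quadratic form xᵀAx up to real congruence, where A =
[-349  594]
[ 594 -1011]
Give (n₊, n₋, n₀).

step 0: pivot -349 → sign −
step 1: pivot -3/349 → sign −
signature = (0, 2, 0)

Answer: (0, 2, 0)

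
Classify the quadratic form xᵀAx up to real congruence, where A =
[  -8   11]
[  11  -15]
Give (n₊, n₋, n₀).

Answer: (1, 1, 0)

Derivation:
step 0: pivot -8 → sign −
step 1: pivot 1/8 → sign +
signature = (1, 1, 0)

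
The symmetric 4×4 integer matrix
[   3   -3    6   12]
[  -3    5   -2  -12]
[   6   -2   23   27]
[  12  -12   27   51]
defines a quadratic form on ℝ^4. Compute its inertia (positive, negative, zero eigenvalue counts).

step 0: pivot 3 → sign +
step 1: pivot 2 → sign +
step 2: pivot 3 → sign +
step 3: row/col 3 already zero → sign 0
signature = (3, 0, 1)

Answer: (3, 0, 1)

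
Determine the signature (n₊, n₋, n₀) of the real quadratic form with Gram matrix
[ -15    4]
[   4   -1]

step 0: pivot -15 → sign −
step 1: pivot 1/15 → sign +
signature = (1, 1, 0)

Answer: (1, 1, 0)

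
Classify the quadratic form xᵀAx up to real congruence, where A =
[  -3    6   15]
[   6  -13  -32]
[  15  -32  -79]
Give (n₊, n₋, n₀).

Answer: (0, 2, 1)

Derivation:
step 0: pivot -3 → sign −
step 1: pivot -1 → sign −
step 2: row/col 2 already zero → sign 0
signature = (0, 2, 1)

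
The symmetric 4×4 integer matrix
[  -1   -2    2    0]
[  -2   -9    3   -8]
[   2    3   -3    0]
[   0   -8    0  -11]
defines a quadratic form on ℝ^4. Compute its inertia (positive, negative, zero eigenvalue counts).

step 0: pivot -1 → sign −
step 1: pivot -5 → sign −
step 2: pivot 6/5 → sign +
step 3: pivot -1/3 → sign −
signature = (1, 3, 0)

Answer: (1, 3, 0)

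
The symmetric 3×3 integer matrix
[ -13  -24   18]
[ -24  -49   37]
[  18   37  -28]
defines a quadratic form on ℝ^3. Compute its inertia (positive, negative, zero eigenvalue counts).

step 0: pivot -13 → sign −
step 1: pivot -61/13 → sign −
step 2: pivot -3/61 → sign −
signature = (0, 3, 0)

Answer: (0, 3, 0)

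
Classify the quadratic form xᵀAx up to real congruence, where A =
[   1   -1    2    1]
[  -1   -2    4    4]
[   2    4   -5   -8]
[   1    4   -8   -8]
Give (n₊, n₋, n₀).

step 0: pivot 1 → sign +
step 1: pivot -3 → sign −
step 2: pivot 3 → sign +
step 3: pivot -2/3 → sign −
signature = (2, 2, 0)

Answer: (2, 2, 0)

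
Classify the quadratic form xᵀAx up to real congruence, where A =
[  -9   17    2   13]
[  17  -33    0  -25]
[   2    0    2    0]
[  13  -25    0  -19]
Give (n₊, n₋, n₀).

step 0: pivot -9 → sign −
step 1: pivot -8/9 → sign −
step 2: pivot 37/2 → sign +
step 3: pivot -2/37 → sign −
signature = (1, 3, 0)

Answer: (1, 3, 0)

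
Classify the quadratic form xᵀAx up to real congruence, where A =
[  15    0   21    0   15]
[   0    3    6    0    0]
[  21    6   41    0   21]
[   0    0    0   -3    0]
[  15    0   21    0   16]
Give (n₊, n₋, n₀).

step 0: pivot 15 → sign +
step 1: pivot 3 → sign +
step 2: pivot -2/5 → sign −
step 3: pivot -3 → sign −
step 4: pivot 1 → sign +
signature = (3, 2, 0)

Answer: (3, 2, 0)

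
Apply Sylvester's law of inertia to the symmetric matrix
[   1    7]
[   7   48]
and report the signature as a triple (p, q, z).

Answer: (1, 1, 0)

Derivation:
step 0: pivot 1 → sign +
step 1: pivot -1 → sign −
signature = (1, 1, 0)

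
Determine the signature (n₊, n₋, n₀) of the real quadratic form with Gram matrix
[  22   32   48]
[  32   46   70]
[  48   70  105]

step 0: pivot 22 → sign +
step 1: pivot -6/11 → sign −
step 2: pivot 1/3 → sign +
signature = (2, 1, 0)

Answer: (2, 1, 0)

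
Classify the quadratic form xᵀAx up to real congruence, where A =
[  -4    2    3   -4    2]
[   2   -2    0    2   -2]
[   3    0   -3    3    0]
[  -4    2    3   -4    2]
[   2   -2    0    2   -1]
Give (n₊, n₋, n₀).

step 0: pivot -4 → sign −
step 1: pivot -1 → sign −
step 2: pivot 3/2 → sign +
step 3: pivot 1 → sign +
step 4: row/col 4 already zero → sign 0
signature = (2, 2, 1)

Answer: (2, 2, 1)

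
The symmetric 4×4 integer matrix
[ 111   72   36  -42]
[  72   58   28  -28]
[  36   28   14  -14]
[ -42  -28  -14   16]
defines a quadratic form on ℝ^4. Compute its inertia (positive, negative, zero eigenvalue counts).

step 0: pivot 111 → sign +
step 1: pivot 418/37 → sign +
step 2: pivot 86/209 → sign +
step 3: pivot 2/43 → sign +
signature = (4, 0, 0)

Answer: (4, 0, 0)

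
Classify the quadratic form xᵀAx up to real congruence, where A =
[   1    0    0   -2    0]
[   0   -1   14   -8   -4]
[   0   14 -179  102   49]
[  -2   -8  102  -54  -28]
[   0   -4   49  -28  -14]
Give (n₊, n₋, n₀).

step 0: pivot 1 → sign +
step 1: pivot -1 → sign −
step 2: pivot 17 → sign +
step 3: pivot 2/17 → sign +
step 4: pivot -1 → sign −
signature = (3, 2, 0)

Answer: (3, 2, 0)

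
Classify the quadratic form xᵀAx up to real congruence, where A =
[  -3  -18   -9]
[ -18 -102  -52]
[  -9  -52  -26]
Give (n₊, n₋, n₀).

Answer: (2, 1, 0)

Derivation:
step 0: pivot -3 → sign −
step 1: pivot 6 → sign +
step 2: pivot 1/3 → sign +
signature = (2, 1, 0)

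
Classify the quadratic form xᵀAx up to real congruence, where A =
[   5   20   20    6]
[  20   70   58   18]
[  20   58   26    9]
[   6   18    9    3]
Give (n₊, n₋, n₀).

Answer: (1, 3, 0)

Derivation:
step 0: pivot 5 → sign +
step 1: pivot -10 → sign −
step 2: pivot -28/5 → sign −
step 3: pivot -3/140 → sign −
signature = (1, 3, 0)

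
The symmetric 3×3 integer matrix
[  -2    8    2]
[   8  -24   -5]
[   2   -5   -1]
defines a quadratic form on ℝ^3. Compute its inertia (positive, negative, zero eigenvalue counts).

Answer: (1, 2, 0)

Derivation:
step 0: pivot -2 → sign −
step 1: pivot 8 → sign +
step 2: pivot -1/8 → sign −
signature = (1, 2, 0)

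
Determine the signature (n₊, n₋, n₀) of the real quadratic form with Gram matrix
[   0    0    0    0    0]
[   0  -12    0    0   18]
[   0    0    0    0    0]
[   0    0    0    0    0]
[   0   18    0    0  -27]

step 0: pivot -12 → sign −
step 1: row/col 1 already zero → sign 0
step 2: row/col 2 already zero → sign 0
step 3: row/col 3 already zero → sign 0
step 4: row/col 4 already zero → sign 0
signature = (0, 1, 4)

Answer: (0, 1, 4)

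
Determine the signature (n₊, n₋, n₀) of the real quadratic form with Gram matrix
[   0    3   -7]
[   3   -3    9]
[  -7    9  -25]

Answer: (2, 1, 0)

Derivation:
step 0: pivot -3 → sign −
step 1: pivot 3 → sign +
step 2: pivot 2/3 → sign +
signature = (2, 1, 0)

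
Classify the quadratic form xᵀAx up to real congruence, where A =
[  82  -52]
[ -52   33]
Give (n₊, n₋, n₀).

step 0: pivot 82 → sign +
step 1: pivot 1/41 → sign +
signature = (2, 0, 0)

Answer: (2, 0, 0)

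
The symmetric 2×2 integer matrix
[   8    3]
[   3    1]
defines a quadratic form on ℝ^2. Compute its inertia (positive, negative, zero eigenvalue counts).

step 0: pivot 8 → sign +
step 1: pivot -1/8 → sign −
signature = (1, 1, 0)

Answer: (1, 1, 0)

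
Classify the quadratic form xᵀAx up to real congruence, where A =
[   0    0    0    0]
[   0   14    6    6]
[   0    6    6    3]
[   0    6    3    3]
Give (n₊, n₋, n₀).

Answer: (3, 0, 1)

Derivation:
step 0: pivot 14 → sign +
step 1: pivot 24/7 → sign +
step 2: pivot 3/8 → sign +
step 3: row/col 3 already zero → sign 0
signature = (3, 0, 1)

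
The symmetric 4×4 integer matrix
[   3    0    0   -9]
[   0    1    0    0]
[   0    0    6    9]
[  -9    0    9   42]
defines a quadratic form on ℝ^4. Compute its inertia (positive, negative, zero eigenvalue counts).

step 0: pivot 3 → sign +
step 1: pivot 1 → sign +
step 2: pivot 6 → sign +
step 3: pivot 3/2 → sign +
signature = (4, 0, 0)

Answer: (4, 0, 0)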